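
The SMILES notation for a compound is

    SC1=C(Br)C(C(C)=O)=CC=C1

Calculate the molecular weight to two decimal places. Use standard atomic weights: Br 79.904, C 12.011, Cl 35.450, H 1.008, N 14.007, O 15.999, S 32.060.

First, the molecular formula is C8H7BrOS (counting implicit H from valence).
  Br: 1 × 79.904 = 79.904
  C: 8 × 12.011 = 96.088
  H: 7 × 1.008 = 7.056
  O: 1 × 15.999 = 15.999
  S: 1 × 32.060 = 32.060
Sum: 1×79.904 + 8×12.011 + 7×1.008 + 1×15.999 + 1×32.060 = 231.107 → 231.11 g/mol.

231.11 g/mol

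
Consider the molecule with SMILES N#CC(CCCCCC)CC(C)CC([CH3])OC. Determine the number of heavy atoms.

17

Every atom symbol written in the SMILES (organic subset) is one heavy atom; implicit H are not written.
Heavy atoms by element → C:15, N:1, O:1.
Total: 17.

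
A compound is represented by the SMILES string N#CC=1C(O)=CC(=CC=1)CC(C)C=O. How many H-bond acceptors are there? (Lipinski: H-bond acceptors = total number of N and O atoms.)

N atoms: 1; O atoms: 2.
Lipinski HBA = 1 + 2 = 3.

3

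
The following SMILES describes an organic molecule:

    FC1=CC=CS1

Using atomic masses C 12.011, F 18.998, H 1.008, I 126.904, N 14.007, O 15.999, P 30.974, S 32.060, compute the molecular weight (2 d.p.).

102.13 g/mol

First, the molecular formula is C4H3FS (counting implicit H from valence).
  C: 4 × 12.011 = 48.044
  F: 1 × 18.998 = 18.998
  H: 3 × 1.008 = 3.024
  S: 1 × 32.060 = 32.060
Sum: 4×12.011 + 1×18.998 + 3×1.008 + 1×32.060 = 102.126 → 102.13 g/mol.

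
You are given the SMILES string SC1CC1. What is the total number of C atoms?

Count every carbon token in the SMILES (each C, including those in ring-closure positions and inside branches).
Carbon count: 3.

3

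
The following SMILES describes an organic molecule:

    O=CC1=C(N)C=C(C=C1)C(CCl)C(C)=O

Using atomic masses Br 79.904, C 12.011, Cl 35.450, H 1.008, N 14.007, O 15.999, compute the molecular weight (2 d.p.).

225.67 g/mol

First, the molecular formula is C11H12ClNO2 (counting implicit H from valence).
  C: 11 × 12.011 = 132.121
  Cl: 1 × 35.450 = 35.450
  H: 12 × 1.008 = 12.096
  N: 1 × 14.007 = 14.007
  O: 2 × 15.999 = 31.998
Sum: 11×12.011 + 1×35.450 + 12×1.008 + 1×14.007 + 2×15.999 = 225.672 → 225.67 g/mol.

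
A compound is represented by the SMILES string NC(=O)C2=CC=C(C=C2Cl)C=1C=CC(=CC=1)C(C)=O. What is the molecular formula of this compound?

C15H12ClNO2

Walk through each heavy atom and fill implicit hydrogens from standard valence (C 4, N 3, O 2, S 2, halogen 1):
  atom 1: N, bond orders sum to 1 (valence 3) → 2 H
  atom 2: C, bond orders sum to 4 (valence 4) → 0 H
  atom 3: O, bond orders sum to 2 (valence 2) → 0 H
  atom 4: C, bond orders sum to 4 (valence 4) → 0 H
  atom 5: C, bond orders sum to 3 (valence 4) → 1 H
  atom 6: C, bond orders sum to 3 (valence 4) → 1 H
  atom 7: C, bond orders sum to 4 (valence 4) → 0 H
  atom 8: C, bond orders sum to 3 (valence 4) → 1 H
  atom 9: C, bond orders sum to 4 (valence 4) → 0 H
  atom 10: Cl (halogen, monovalent) → 0 H
  atom 11: C, bond orders sum to 4 (valence 4) → 0 H
  atom 12: C, bond orders sum to 3 (valence 4) → 1 H
  atom 13: C, bond orders sum to 3 (valence 4) → 1 H
  atom 14: C, bond orders sum to 4 (valence 4) → 0 H
  atom 15: C, bond orders sum to 3 (valence 4) → 1 H
  atom 16: C, bond orders sum to 3 (valence 4) → 1 H
  atom 17: C, bond orders sum to 4 (valence 4) → 0 H
  atom 18: C, bond orders sum to 1 (valence 4) → 3 H
  atom 19: O, bond orders sum to 2 (valence 2) → 0 H
Totals → C:15, H:12, Cl:1, N:1, O:2.
In Hill order: C15H12ClNO2.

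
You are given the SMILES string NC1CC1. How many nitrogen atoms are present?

1

Scan the SMILES for N atoms (remember two-letter symbols like Cl and Br are single atoms).
Nitrogen count: 1.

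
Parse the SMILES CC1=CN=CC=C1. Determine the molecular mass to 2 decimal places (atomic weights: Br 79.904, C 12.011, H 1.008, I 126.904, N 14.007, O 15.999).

93.13 g/mol

First, the molecular formula is C6H7N (counting implicit H from valence).
  C: 6 × 12.011 = 72.066
  H: 7 × 1.008 = 7.056
  N: 1 × 14.007 = 14.007
Sum: 6×12.011 + 7×1.008 + 1×14.007 = 93.129 → 93.13 g/mol.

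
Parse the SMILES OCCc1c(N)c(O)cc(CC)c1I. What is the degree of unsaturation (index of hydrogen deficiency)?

4

Molecular formula: C10H14INO2.
DoU = (2C + 2 + N − H − X) / 2, where X is the halogen count and O/S are ignored.
    = (2·10 + 2 + 1 − 14 − 1) / 2 = 8 / 2 = 4.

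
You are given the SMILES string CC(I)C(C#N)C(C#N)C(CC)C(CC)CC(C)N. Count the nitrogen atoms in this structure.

3

Scan the SMILES for N atoms (remember two-letter symbols like Cl and Br are single atoms).
Nitrogen count: 3.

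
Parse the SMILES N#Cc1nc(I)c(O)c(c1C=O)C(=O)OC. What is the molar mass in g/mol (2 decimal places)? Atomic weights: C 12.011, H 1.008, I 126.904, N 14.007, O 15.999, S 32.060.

First, the molecular formula is C9H5IN2O4 (counting implicit H from valence).
  C: 9 × 12.011 = 108.099
  H: 5 × 1.008 = 5.040
  I: 1 × 126.904 = 126.904
  N: 2 × 14.007 = 28.014
  O: 4 × 15.999 = 63.996
Sum: 9×12.011 + 5×1.008 + 1×126.904 + 2×14.007 + 4×15.999 = 332.053 → 332.05 g/mol.

332.05 g/mol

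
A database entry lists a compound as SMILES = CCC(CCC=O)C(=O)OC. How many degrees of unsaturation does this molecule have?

Molecular formula: C8H14O3.
DoU = (2C + 2 + N − H − X) / 2, where X is the halogen count and O/S are ignored.
    = (2·8 + 2 + 0 − 14 − 0) / 2 = 4 / 2 = 2.

2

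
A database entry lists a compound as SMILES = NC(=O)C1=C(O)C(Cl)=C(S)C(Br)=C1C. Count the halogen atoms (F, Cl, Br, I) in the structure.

2

Halogen atoms appear at heavy-atom positions 8, 12 (1×Br, 1×Cl).
Other groups present: 1 amide, 1 hydroxyl, 1 thiol.
Halogen count: 2.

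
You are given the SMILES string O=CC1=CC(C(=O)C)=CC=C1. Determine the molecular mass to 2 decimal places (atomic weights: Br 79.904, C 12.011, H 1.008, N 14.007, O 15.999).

148.16 g/mol

First, the molecular formula is C9H8O2 (counting implicit H from valence).
  C: 9 × 12.011 = 108.099
  H: 8 × 1.008 = 8.064
  O: 2 × 15.999 = 31.998
Sum: 9×12.011 + 8×1.008 + 2×15.999 = 148.161 → 148.16 g/mol.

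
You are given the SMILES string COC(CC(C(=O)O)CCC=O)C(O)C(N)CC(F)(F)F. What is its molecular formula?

Walk through each heavy atom and fill implicit hydrogens from standard valence (C 4, N 3, O 2, S 2, halogen 1):
  atom 1: C, bond orders sum to 1 (valence 4) → 3 H
  atom 2: O, bond orders sum to 2 (valence 2) → 0 H
  atom 3: C, bond orders sum to 3 (valence 4) → 1 H
  atom 4: C, bond orders sum to 2 (valence 4) → 2 H
  atom 5: C, bond orders sum to 3 (valence 4) → 1 H
  atom 6: C, bond orders sum to 4 (valence 4) → 0 H
  atom 7: O, bond orders sum to 2 (valence 2) → 0 H
  atom 8: O, bond orders sum to 1 (valence 2) → 1 H
  atom 9: C, bond orders sum to 2 (valence 4) → 2 H
  atom 10: C, bond orders sum to 2 (valence 4) → 2 H
  atom 11: C, bond orders sum to 3 (valence 4) → 1 H
  atom 12: O, bond orders sum to 2 (valence 2) → 0 H
  atom 13: C, bond orders sum to 3 (valence 4) → 1 H
  atom 14: O, bond orders sum to 1 (valence 2) → 1 H
  atom 15: C, bond orders sum to 3 (valence 4) → 1 H
  atom 16: N, bond orders sum to 1 (valence 3) → 2 H
  atom 17: C, bond orders sum to 2 (valence 4) → 2 H
  atom 18: C, bond orders sum to 4 (valence 4) → 0 H
  atom 19: F (halogen, monovalent) → 0 H
  atom 20: F (halogen, monovalent) → 0 H
  atom 21: F (halogen, monovalent) → 0 H
Totals → C:12, H:20, F:3, N:1, O:5.
In Hill order: C12H20F3NO5.

C12H20F3NO5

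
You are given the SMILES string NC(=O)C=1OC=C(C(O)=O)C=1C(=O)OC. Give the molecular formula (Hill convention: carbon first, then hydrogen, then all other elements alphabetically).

Walk through each heavy atom and fill implicit hydrogens from standard valence (C 4, N 3, O 2, S 2, halogen 1):
  atom 1: N, bond orders sum to 1 (valence 3) → 2 H
  atom 2: C, bond orders sum to 4 (valence 4) → 0 H
  atom 3: O, bond orders sum to 2 (valence 2) → 0 H
  atom 4: C, bond orders sum to 4 (valence 4) → 0 H
  atom 5: O, bond orders sum to 2 (valence 2) → 0 H
  atom 6: C, bond orders sum to 3 (valence 4) → 1 H
  atom 7: C, bond orders sum to 4 (valence 4) → 0 H
  atom 8: C, bond orders sum to 4 (valence 4) → 0 H
  atom 9: O, bond orders sum to 1 (valence 2) → 1 H
  atom 10: O, bond orders sum to 2 (valence 2) → 0 H
  atom 11: C, bond orders sum to 4 (valence 4) → 0 H
  atom 12: C, bond orders sum to 4 (valence 4) → 0 H
  atom 13: O, bond orders sum to 2 (valence 2) → 0 H
  atom 14: O, bond orders sum to 2 (valence 2) → 0 H
  atom 15: C, bond orders sum to 1 (valence 4) → 3 H
Totals → C:8, H:7, N:1, O:6.

C8H7NO6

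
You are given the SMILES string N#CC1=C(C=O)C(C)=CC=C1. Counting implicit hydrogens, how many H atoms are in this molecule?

7

Walk through each heavy atom and fill implicit hydrogens from standard valence (C 4, N 3, O 2, S 2, halogen 1):
  atom 1: N, bond orders sum to 3 (valence 3) → 0 H
  atom 2: C, bond orders sum to 4 (valence 4) → 0 H
  atom 3: C, bond orders sum to 4 (valence 4) → 0 H
  atom 4: C, bond orders sum to 4 (valence 4) → 0 H
  atom 5: C, bond orders sum to 3 (valence 4) → 1 H
  atom 6: O, bond orders sum to 2 (valence 2) → 0 H
  atom 7: C, bond orders sum to 4 (valence 4) → 0 H
  atom 8: C, bond orders sum to 1 (valence 4) → 3 H
  atom 9: C, bond orders sum to 3 (valence 4) → 1 H
  atom 10: C, bond orders sum to 3 (valence 4) → 1 H
  atom 11: C, bond orders sum to 3 (valence 4) → 1 H
Total hydrogens: 7.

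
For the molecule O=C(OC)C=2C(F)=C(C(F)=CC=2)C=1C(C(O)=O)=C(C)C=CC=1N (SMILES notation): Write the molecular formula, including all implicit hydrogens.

Walk through each heavy atom and fill implicit hydrogens from standard valence (C 4, N 3, O 2, S 2, halogen 1):
  atom 1: O, bond orders sum to 2 (valence 2) → 0 H
  atom 2: C, bond orders sum to 4 (valence 4) → 0 H
  atom 3: O, bond orders sum to 2 (valence 2) → 0 H
  atom 4: C, bond orders sum to 1 (valence 4) → 3 H
  atom 5: C, bond orders sum to 4 (valence 4) → 0 H
  atom 6: C, bond orders sum to 4 (valence 4) → 0 H
  atom 7: F (halogen, monovalent) → 0 H
  atom 8: C, bond orders sum to 4 (valence 4) → 0 H
  atom 9: C, bond orders sum to 4 (valence 4) → 0 H
  atom 10: F (halogen, monovalent) → 0 H
  atom 11: C, bond orders sum to 3 (valence 4) → 1 H
  atom 12: C, bond orders sum to 3 (valence 4) → 1 H
  atom 13: C, bond orders sum to 4 (valence 4) → 0 H
  atom 14: C, bond orders sum to 4 (valence 4) → 0 H
  atom 15: C, bond orders sum to 4 (valence 4) → 0 H
  atom 16: O, bond orders sum to 1 (valence 2) → 1 H
  atom 17: O, bond orders sum to 2 (valence 2) → 0 H
  atom 18: C, bond orders sum to 4 (valence 4) → 0 H
  atom 19: C, bond orders sum to 1 (valence 4) → 3 H
  atom 20: C, bond orders sum to 3 (valence 4) → 1 H
  atom 21: C, bond orders sum to 3 (valence 4) → 1 H
  atom 22: C, bond orders sum to 4 (valence 4) → 0 H
  atom 23: N, bond orders sum to 1 (valence 3) → 2 H
Totals → C:16, H:13, F:2, N:1, O:4.

C16H13F2NO4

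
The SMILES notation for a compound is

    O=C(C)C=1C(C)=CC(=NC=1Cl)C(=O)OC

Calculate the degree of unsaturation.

6

Degree of unsaturation = (number of rings) + (number of π bonds).
Ring closures in the SMILES: 1.
π bonds: 5 double bonds (each 1 DoU) → 5 DoU from unsaturation.
Total DoU = 1 + 5 = 6.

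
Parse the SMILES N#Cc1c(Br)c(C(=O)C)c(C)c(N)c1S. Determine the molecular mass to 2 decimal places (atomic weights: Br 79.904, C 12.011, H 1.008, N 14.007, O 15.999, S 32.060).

285.16 g/mol

First, the molecular formula is C10H9BrN2OS (counting implicit H from valence).
  Br: 1 × 79.904 = 79.904
  C: 10 × 12.011 = 120.110
  H: 9 × 1.008 = 9.072
  N: 2 × 14.007 = 28.014
  O: 1 × 15.999 = 15.999
  S: 1 × 32.060 = 32.060
Sum: 1×79.904 + 10×12.011 + 9×1.008 + 2×14.007 + 1×15.999 + 1×32.060 = 285.159 → 285.16 g/mol.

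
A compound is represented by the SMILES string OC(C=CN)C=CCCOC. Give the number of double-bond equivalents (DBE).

Degree of unsaturation = (number of rings) + (number of π bonds).
Ring closures in the SMILES: 0.
π bonds: 2 double bonds (each 1 DoU) → 2 DoU from unsaturation.
Total DoU = 0 + 2 = 2.

2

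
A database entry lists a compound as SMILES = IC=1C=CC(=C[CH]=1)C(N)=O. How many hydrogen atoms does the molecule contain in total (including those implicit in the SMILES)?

Walk through each heavy atom and fill implicit hydrogens from standard valence (C 4, N 3, O 2, S 2, halogen 1):
  atom 1: I (halogen, monovalent) → 0 H
  atom 2: C, bond orders sum to 4 (valence 4) → 0 H
  atom 3: C, bond orders sum to 3 (valence 4) → 1 H
  atom 4: C, bond orders sum to 3 (valence 4) → 1 H
  atom 5: C, bond orders sum to 4 (valence 4) → 0 H
  atom 6: C, bond orders sum to 3 (valence 4) → 1 H
  atom 7: C with explicit H count 1
  atom 8: C, bond orders sum to 4 (valence 4) → 0 H
  atom 9: N, bond orders sum to 1 (valence 3) → 2 H
  atom 10: O, bond orders sum to 2 (valence 2) → 0 H
Total hydrogens: 6.

6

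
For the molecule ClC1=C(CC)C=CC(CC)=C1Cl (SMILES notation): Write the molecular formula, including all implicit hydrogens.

Walk through each heavy atom and fill implicit hydrogens from standard valence (C 4, N 3, O 2, S 2, halogen 1):
  atom 1: Cl (halogen, monovalent) → 0 H
  atom 2: C, bond orders sum to 4 (valence 4) → 0 H
  atom 3: C, bond orders sum to 4 (valence 4) → 0 H
  atom 4: C, bond orders sum to 2 (valence 4) → 2 H
  atom 5: C, bond orders sum to 1 (valence 4) → 3 H
  atom 6: C, bond orders sum to 3 (valence 4) → 1 H
  atom 7: C, bond orders sum to 3 (valence 4) → 1 H
  atom 8: C, bond orders sum to 4 (valence 4) → 0 H
  atom 9: C, bond orders sum to 2 (valence 4) → 2 H
  atom 10: C, bond orders sum to 1 (valence 4) → 3 H
  atom 11: C, bond orders sum to 4 (valence 4) → 0 H
  atom 12: Cl (halogen, monovalent) → 0 H
Totals → C:10, H:12, Cl:2.
In Hill order: C10H12Cl2.

C10H12Cl2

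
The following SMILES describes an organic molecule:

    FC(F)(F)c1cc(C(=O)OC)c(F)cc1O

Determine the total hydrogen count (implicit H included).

Walk through each heavy atom and fill implicit hydrogens from standard valence (C 4, N 3, O 2, S 2, halogen 1); for lowercase aromatic atoms, an aromatic c carries 1 H when it has two neighbours and 0 H with three, and aromatic n carries 0 H:
  atom 1: F (halogen, monovalent) → 0 H
  atom 2: C, bond orders sum to 4 (valence 4) → 0 H
  atom 3: F (halogen, monovalent) → 0 H
  atom 4: F (halogen, monovalent) → 0 H
  atom 5: aromatic c, 3 neighbours → 0 H
  atom 6: aromatic c, 2 neighbours → 1 H
  atom 7: aromatic c, 3 neighbours → 0 H
  atom 8: C, bond orders sum to 4 (valence 4) → 0 H
  atom 9: O, bond orders sum to 2 (valence 2) → 0 H
  atom 10: O, bond orders sum to 2 (valence 2) → 0 H
  atom 11: C, bond orders sum to 1 (valence 4) → 3 H
  atom 12: aromatic c, 3 neighbours → 0 H
  atom 13: F (halogen, monovalent) → 0 H
  atom 14: aromatic c, 2 neighbours → 1 H
  atom 15: aromatic c, 3 neighbours → 0 H
  atom 16: O, bond orders sum to 1 (valence 2) → 1 H
Total hydrogens: 6.

6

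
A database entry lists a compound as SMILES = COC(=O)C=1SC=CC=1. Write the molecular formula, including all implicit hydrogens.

C6H6O2S

Walk through each heavy atom and fill implicit hydrogens from standard valence (C 4, N 3, O 2, S 2, halogen 1):
  atom 1: C, bond orders sum to 1 (valence 4) → 3 H
  atom 2: O, bond orders sum to 2 (valence 2) → 0 H
  atom 3: C, bond orders sum to 4 (valence 4) → 0 H
  atom 4: O, bond orders sum to 2 (valence 2) → 0 H
  atom 5: C, bond orders sum to 4 (valence 4) → 0 H
  atom 6: S, bond orders sum to 2 (valence 2) → 0 H
  atom 7: C, bond orders sum to 3 (valence 4) → 1 H
  atom 8: C, bond orders sum to 3 (valence 4) → 1 H
  atom 9: C, bond orders sum to 3 (valence 4) → 1 H
Totals → C:6, H:6, O:2, S:1.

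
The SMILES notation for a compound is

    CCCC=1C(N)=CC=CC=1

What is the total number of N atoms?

Scan the SMILES for N atoms (remember two-letter symbols like Cl and Br are single atoms).
Nitrogen count: 1.

1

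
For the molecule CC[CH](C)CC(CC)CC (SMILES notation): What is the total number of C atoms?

Count every carbon token in the SMILES (each C, including those in ring-closure positions and inside branches).
Carbon count: 10.

10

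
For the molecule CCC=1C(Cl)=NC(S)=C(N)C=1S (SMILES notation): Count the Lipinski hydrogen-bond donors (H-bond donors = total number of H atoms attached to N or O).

2

Donors: find every N or O and count the H atoms it carries.
  atom 6 (N): bond orders sum to 3 → 0 H
  atom 10 (N): bond orders sum to 1 → 2 H
Lipinski HBD = 2.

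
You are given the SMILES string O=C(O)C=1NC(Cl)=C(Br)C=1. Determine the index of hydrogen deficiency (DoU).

4

Molecular formula: C5H3BrClNO2.
DoU = (2C + 2 + N − H − X) / 2, where X is the halogen count and O/S are ignored.
    = (2·5 + 2 + 1 − 3 − 2) / 2 = 8 / 2 = 4.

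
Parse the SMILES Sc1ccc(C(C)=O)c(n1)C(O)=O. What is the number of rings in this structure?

In SMILES, each pair of matching ring-closure digits denotes one ring-closing bond; the number of such bonds equals the number of independent rings.
Ring-closure bonds here: 1.

1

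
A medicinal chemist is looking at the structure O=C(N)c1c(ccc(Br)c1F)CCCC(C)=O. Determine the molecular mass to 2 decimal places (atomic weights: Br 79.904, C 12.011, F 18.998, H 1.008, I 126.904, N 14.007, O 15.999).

First, the molecular formula is C12H13BrFNO2 (counting implicit H from valence).
  Br: 1 × 79.904 = 79.904
  C: 12 × 12.011 = 144.132
  F: 1 × 18.998 = 18.998
  H: 13 × 1.008 = 13.104
  N: 1 × 14.007 = 14.007
  O: 2 × 15.999 = 31.998
Sum: 1×79.904 + 12×12.011 + 1×18.998 + 13×1.008 + 1×14.007 + 2×15.999 = 302.143 → 302.14 g/mol.

302.14 g/mol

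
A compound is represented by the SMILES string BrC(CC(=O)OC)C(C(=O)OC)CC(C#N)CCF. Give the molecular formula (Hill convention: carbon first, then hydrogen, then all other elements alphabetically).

Walk through each heavy atom and fill implicit hydrogens from standard valence (C 4, N 3, O 2, S 2, halogen 1):
  atom 1: Br (halogen, monovalent) → 0 H
  atom 2: C, bond orders sum to 3 (valence 4) → 1 H
  atom 3: C, bond orders sum to 2 (valence 4) → 2 H
  atom 4: C, bond orders sum to 4 (valence 4) → 0 H
  atom 5: O, bond orders sum to 2 (valence 2) → 0 H
  atom 6: O, bond orders sum to 2 (valence 2) → 0 H
  atom 7: C, bond orders sum to 1 (valence 4) → 3 H
  atom 8: C, bond orders sum to 3 (valence 4) → 1 H
  atom 9: C, bond orders sum to 4 (valence 4) → 0 H
  atom 10: O, bond orders sum to 2 (valence 2) → 0 H
  atom 11: O, bond orders sum to 2 (valence 2) → 0 H
  atom 12: C, bond orders sum to 1 (valence 4) → 3 H
  atom 13: C, bond orders sum to 2 (valence 4) → 2 H
  atom 14: C, bond orders sum to 3 (valence 4) → 1 H
  atom 15: C, bond orders sum to 4 (valence 4) → 0 H
  atom 16: N, bond orders sum to 3 (valence 3) → 0 H
  atom 17: C, bond orders sum to 2 (valence 4) → 2 H
  atom 18: C, bond orders sum to 2 (valence 4) → 2 H
  atom 19: F (halogen, monovalent) → 0 H
Totals → C:12, H:17, Br:1, F:1, N:1, O:4.
In Hill order: C12H17BrFNO4.

C12H17BrFNO4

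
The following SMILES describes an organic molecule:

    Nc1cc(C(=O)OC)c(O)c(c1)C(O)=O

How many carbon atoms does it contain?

9

Count every carbon token in the SMILES (each C, including those in ring-closure positions and inside branches).
Carbon count: 9.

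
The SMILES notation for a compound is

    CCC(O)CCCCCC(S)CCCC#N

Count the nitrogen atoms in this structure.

Scan the SMILES for N atoms (remember two-letter symbols like Cl and Br are single atoms).
Nitrogen count: 1.

1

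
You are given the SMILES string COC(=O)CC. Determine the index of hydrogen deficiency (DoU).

1

Degree of unsaturation = (number of rings) + (number of π bonds).
Ring closures in the SMILES: 0.
π bonds: 1 double bond (each 1 DoU) → 1 DoU from unsaturation.
Total DoU = 0 + 1 = 1.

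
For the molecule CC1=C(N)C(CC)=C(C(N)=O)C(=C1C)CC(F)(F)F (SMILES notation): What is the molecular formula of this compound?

C13H17F3N2O

Walk through each heavy atom and fill implicit hydrogens from standard valence (C 4, N 3, O 2, S 2, halogen 1):
  atom 1: C, bond orders sum to 1 (valence 4) → 3 H
  atom 2: C, bond orders sum to 4 (valence 4) → 0 H
  atom 3: C, bond orders sum to 4 (valence 4) → 0 H
  atom 4: N, bond orders sum to 1 (valence 3) → 2 H
  atom 5: C, bond orders sum to 4 (valence 4) → 0 H
  atom 6: C, bond orders sum to 2 (valence 4) → 2 H
  atom 7: C, bond orders sum to 1 (valence 4) → 3 H
  atom 8: C, bond orders sum to 4 (valence 4) → 0 H
  atom 9: C, bond orders sum to 4 (valence 4) → 0 H
  atom 10: N, bond orders sum to 1 (valence 3) → 2 H
  atom 11: O, bond orders sum to 2 (valence 2) → 0 H
  atom 12: C, bond orders sum to 4 (valence 4) → 0 H
  atom 13: C, bond orders sum to 4 (valence 4) → 0 H
  atom 14: C, bond orders sum to 1 (valence 4) → 3 H
  atom 15: C, bond orders sum to 2 (valence 4) → 2 H
  atom 16: C, bond orders sum to 4 (valence 4) → 0 H
  atom 17: F (halogen, monovalent) → 0 H
  atom 18: F (halogen, monovalent) → 0 H
  atom 19: F (halogen, monovalent) → 0 H
Totals → C:13, H:17, F:3, N:2, O:1.
In Hill order: C13H17F3N2O.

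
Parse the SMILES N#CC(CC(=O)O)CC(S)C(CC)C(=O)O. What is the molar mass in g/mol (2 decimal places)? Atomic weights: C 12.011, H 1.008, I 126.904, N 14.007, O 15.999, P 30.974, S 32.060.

245.29 g/mol

First, the molecular formula is C10H15NO4S (counting implicit H from valence).
  C: 10 × 12.011 = 120.110
  H: 15 × 1.008 = 15.120
  N: 1 × 14.007 = 14.007
  O: 4 × 15.999 = 63.996
  S: 1 × 32.060 = 32.060
Sum: 10×12.011 + 15×1.008 + 1×14.007 + 4×15.999 + 1×32.060 = 245.293 → 245.29 g/mol.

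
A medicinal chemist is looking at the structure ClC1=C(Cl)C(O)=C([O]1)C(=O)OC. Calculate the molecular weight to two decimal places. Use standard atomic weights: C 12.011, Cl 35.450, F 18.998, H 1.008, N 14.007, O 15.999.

First, the molecular formula is C6H4Cl2O4 (counting implicit H from valence).
  C: 6 × 12.011 = 72.066
  Cl: 2 × 35.450 = 70.900
  H: 4 × 1.008 = 4.032
  O: 4 × 15.999 = 63.996
Sum: 6×12.011 + 2×35.450 + 4×1.008 + 4×15.999 = 210.994 → 210.99 g/mol.

210.99 g/mol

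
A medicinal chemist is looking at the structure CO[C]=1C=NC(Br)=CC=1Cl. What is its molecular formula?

C6H5BrClNO

Walk through each heavy atom and fill implicit hydrogens from standard valence (C 4, N 3, O 2, S 2, halogen 1):
  atom 1: C, bond orders sum to 1 (valence 4) → 3 H
  atom 2: O, bond orders sum to 2 (valence 2) → 0 H
  atom 3: C with explicit H count 0
  atom 4: C, bond orders sum to 3 (valence 4) → 1 H
  atom 5: N, bond orders sum to 3 (valence 3) → 0 H
  atom 6: C, bond orders sum to 4 (valence 4) → 0 H
  atom 7: Br (halogen, monovalent) → 0 H
  atom 8: C, bond orders sum to 3 (valence 4) → 1 H
  atom 9: C, bond orders sum to 4 (valence 4) → 0 H
  atom 10: Cl (halogen, monovalent) → 0 H
Totals → C:6, H:5, Br:1, Cl:1, N:1, O:1.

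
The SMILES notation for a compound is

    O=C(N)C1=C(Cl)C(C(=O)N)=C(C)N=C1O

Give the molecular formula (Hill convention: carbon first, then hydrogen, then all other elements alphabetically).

Walk through each heavy atom and fill implicit hydrogens from standard valence (C 4, N 3, O 2, S 2, halogen 1):
  atom 1: O, bond orders sum to 2 (valence 2) → 0 H
  atom 2: C, bond orders sum to 4 (valence 4) → 0 H
  atom 3: N, bond orders sum to 1 (valence 3) → 2 H
  atom 4: C, bond orders sum to 4 (valence 4) → 0 H
  atom 5: C, bond orders sum to 4 (valence 4) → 0 H
  atom 6: Cl (halogen, monovalent) → 0 H
  atom 7: C, bond orders sum to 4 (valence 4) → 0 H
  atom 8: C, bond orders sum to 4 (valence 4) → 0 H
  atom 9: O, bond orders sum to 2 (valence 2) → 0 H
  atom 10: N, bond orders sum to 1 (valence 3) → 2 H
  atom 11: C, bond orders sum to 4 (valence 4) → 0 H
  atom 12: C, bond orders sum to 1 (valence 4) → 3 H
  atom 13: N, bond orders sum to 3 (valence 3) → 0 H
  atom 14: C, bond orders sum to 4 (valence 4) → 0 H
  atom 15: O, bond orders sum to 1 (valence 2) → 1 H
Totals → C:8, H:8, Cl:1, N:3, O:3.
In Hill order: C8H8ClN3O3.

C8H8ClN3O3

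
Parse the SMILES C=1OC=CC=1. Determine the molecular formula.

Walk through each heavy atom and fill implicit hydrogens from standard valence (C 4, N 3, O 2, S 2, halogen 1):
  atom 1: C, bond orders sum to 3 (valence 4) → 1 H
  atom 2: O, bond orders sum to 2 (valence 2) → 0 H
  atom 3: C, bond orders sum to 3 (valence 4) → 1 H
  atom 4: C, bond orders sum to 3 (valence 4) → 1 H
  atom 5: C, bond orders sum to 3 (valence 4) → 1 H
Totals → C:4, H:4, O:1.

C4H4O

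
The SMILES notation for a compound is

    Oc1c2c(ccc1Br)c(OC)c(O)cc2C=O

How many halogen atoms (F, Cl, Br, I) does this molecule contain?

1

Halogen atoms appear at heavy-atom position 8 (1×Br).
Other groups present: 1 aldehyde, 1 ether, 2 hydroxyl.
Halogen count: 1.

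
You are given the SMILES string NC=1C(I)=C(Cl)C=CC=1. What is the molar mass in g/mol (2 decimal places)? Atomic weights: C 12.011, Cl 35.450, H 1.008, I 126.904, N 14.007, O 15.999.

253.47 g/mol

First, the molecular formula is C6H5ClIN (counting implicit H from valence).
  C: 6 × 12.011 = 72.066
  Cl: 1 × 35.450 = 35.450
  H: 5 × 1.008 = 5.040
  I: 1 × 126.904 = 126.904
  N: 1 × 14.007 = 14.007
Sum: 6×12.011 + 1×35.450 + 5×1.008 + 1×126.904 + 1×14.007 = 253.467 → 253.47 g/mol.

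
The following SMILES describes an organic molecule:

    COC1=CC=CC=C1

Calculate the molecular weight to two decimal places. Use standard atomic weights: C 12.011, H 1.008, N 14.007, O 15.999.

108.14 g/mol

First, the molecular formula is C7H8O (counting implicit H from valence).
  C: 7 × 12.011 = 84.077
  H: 8 × 1.008 = 8.064
  O: 1 × 15.999 = 15.999
Sum: 7×12.011 + 8×1.008 + 1×15.999 = 108.140 → 108.14 g/mol.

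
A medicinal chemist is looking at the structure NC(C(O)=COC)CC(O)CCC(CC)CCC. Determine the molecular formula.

Walk through each heavy atom and fill implicit hydrogens from standard valence (C 4, N 3, O 2, S 2, halogen 1):
  atom 1: N, bond orders sum to 1 (valence 3) → 2 H
  atom 2: C, bond orders sum to 3 (valence 4) → 1 H
  atom 3: C, bond orders sum to 4 (valence 4) → 0 H
  atom 4: O, bond orders sum to 1 (valence 2) → 1 H
  atom 5: C, bond orders sum to 3 (valence 4) → 1 H
  atom 6: O, bond orders sum to 2 (valence 2) → 0 H
  atom 7: C, bond orders sum to 1 (valence 4) → 3 H
  atom 8: C, bond orders sum to 2 (valence 4) → 2 H
  atom 9: C, bond orders sum to 3 (valence 4) → 1 H
  atom 10: O, bond orders sum to 1 (valence 2) → 1 H
  atom 11: C, bond orders sum to 2 (valence 4) → 2 H
  atom 12: C, bond orders sum to 2 (valence 4) → 2 H
  atom 13: C, bond orders sum to 3 (valence 4) → 1 H
  atom 14: C, bond orders sum to 2 (valence 4) → 2 H
  atom 15: C, bond orders sum to 1 (valence 4) → 3 H
  atom 16: C, bond orders sum to 2 (valence 4) → 2 H
  atom 17: C, bond orders sum to 2 (valence 4) → 2 H
  atom 18: C, bond orders sum to 1 (valence 4) → 3 H
Totals → C:14, H:29, N:1, O:3.
In Hill order: C14H29NO3.

C14H29NO3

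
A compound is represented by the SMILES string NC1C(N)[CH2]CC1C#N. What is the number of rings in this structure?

In SMILES, each pair of matching ring-closure digits denotes one ring-closing bond; the number of such bonds equals the number of independent rings.
Ring-closure bonds here: 1.

1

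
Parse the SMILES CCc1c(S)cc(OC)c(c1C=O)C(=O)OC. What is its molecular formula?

C12H14O4S

Walk through each heavy atom and fill implicit hydrogens from standard valence (C 4, N 3, O 2, S 2, halogen 1); for lowercase aromatic atoms, an aromatic c carries 1 H when it has two neighbours and 0 H with three, and aromatic n carries 0 H:
  atom 1: C, bond orders sum to 1 (valence 4) → 3 H
  atom 2: C, bond orders sum to 2 (valence 4) → 2 H
  atom 3: aromatic c, 3 neighbours → 0 H
  atom 4: aromatic c, 3 neighbours → 0 H
  atom 5: S, bond orders sum to 1 (valence 2) → 1 H
  atom 6: aromatic c, 2 neighbours → 1 H
  atom 7: aromatic c, 3 neighbours → 0 H
  atom 8: O, bond orders sum to 2 (valence 2) → 0 H
  atom 9: C, bond orders sum to 1 (valence 4) → 3 H
  atom 10: aromatic c, 3 neighbours → 0 H
  atom 11: aromatic c, 3 neighbours → 0 H
  atom 12: C, bond orders sum to 3 (valence 4) → 1 H
  atom 13: O, bond orders sum to 2 (valence 2) → 0 H
  atom 14: C, bond orders sum to 4 (valence 4) → 0 H
  atom 15: O, bond orders sum to 2 (valence 2) → 0 H
  atom 16: O, bond orders sum to 2 (valence 2) → 0 H
  atom 17: C, bond orders sum to 1 (valence 4) → 3 H
Totals → C:12, H:14, O:4, S:1.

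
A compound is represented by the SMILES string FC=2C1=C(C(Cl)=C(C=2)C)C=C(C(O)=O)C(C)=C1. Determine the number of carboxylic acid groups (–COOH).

1

The carboxylic acid motif appears at heavy-atom position 12 in the SMILES.
Carboxylic acid count: 1.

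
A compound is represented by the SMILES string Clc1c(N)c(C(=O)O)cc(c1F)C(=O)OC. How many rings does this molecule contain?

1

In SMILES, each pair of matching ring-closure digits denotes one ring-closing bond; the number of such bonds equals the number of independent rings.
Ring-closure bonds here: 1.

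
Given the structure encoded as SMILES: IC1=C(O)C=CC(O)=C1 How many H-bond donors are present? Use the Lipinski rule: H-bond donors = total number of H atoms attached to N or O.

Donors: find every N or O and count the H atoms it carries.
  atom 4 (O): bond orders sum to 1 → 1 H
  atom 8 (O): bond orders sum to 1 → 1 H
Lipinski HBD = 2.

2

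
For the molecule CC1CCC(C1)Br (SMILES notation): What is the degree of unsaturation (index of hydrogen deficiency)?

Degree of unsaturation = (number of rings) + (number of π bonds).
Ring closures in the SMILES: 1.
π bonds: none → 0 DoU from unsaturation.
Total DoU = 1 + 0 = 1.

1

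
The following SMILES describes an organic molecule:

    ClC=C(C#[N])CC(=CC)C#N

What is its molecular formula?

Walk through each heavy atom and fill implicit hydrogens from standard valence (C 4, N 3, O 2, S 2, halogen 1):
  atom 1: Cl (halogen, monovalent) → 0 H
  atom 2: C, bond orders sum to 3 (valence 4) → 1 H
  atom 3: C, bond orders sum to 4 (valence 4) → 0 H
  atom 4: C, bond orders sum to 4 (valence 4) → 0 H
  atom 5: N with explicit H count 0
  atom 6: C, bond orders sum to 2 (valence 4) → 2 H
  atom 7: C, bond orders sum to 4 (valence 4) → 0 H
  atom 8: C, bond orders sum to 3 (valence 4) → 1 H
  atom 9: C, bond orders sum to 1 (valence 4) → 3 H
  atom 10: C, bond orders sum to 4 (valence 4) → 0 H
  atom 11: N, bond orders sum to 3 (valence 3) → 0 H
Totals → C:8, H:7, Cl:1, N:2.
In Hill order: C8H7ClN2.

C8H7ClN2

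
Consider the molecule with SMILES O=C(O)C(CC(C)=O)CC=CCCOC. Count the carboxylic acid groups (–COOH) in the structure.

The carboxylic acid motif appears at heavy-atom position 2 in the SMILES.
Other groups present: 1 alkene, 1 ether, 1 ketone.
Carboxylic acid count: 1.

1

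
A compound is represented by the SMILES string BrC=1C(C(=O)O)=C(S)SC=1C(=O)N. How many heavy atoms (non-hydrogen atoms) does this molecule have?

13

Every atom symbol written in the SMILES (organic subset) is one heavy atom; implicit H are not written.
Heavy atoms by element → Br:1, C:6, N:1, O:3, S:2.
Total: 13.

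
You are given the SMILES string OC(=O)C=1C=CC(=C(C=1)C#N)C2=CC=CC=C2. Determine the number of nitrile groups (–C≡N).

1

The nitrile motif appears at heavy-atom position 10 in the SMILES.
Other groups present: 1 carboxylic acid.
Nitrile count: 1.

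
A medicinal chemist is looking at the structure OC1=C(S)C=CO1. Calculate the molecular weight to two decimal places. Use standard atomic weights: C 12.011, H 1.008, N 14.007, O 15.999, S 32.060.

116.13 g/mol

First, the molecular formula is C4H4O2S (counting implicit H from valence).
  C: 4 × 12.011 = 48.044
  H: 4 × 1.008 = 4.032
  O: 2 × 15.999 = 31.998
  S: 1 × 32.060 = 32.060
Sum: 4×12.011 + 4×1.008 + 2×15.999 + 1×32.060 = 116.134 → 116.13 g/mol.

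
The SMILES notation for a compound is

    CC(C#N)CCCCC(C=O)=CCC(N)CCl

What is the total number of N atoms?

Scan the SMILES for N atoms (remember two-letter symbols like Cl and Br are single atoms).
Nitrogen count: 2.

2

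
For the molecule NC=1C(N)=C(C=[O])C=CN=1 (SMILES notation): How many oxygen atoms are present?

Scan the SMILES for O atoms (remember two-letter symbols like Cl and Br are single atoms).
Oxygen count: 1.

1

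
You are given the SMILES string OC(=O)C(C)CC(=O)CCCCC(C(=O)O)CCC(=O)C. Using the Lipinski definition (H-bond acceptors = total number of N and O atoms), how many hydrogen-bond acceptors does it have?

N atoms: 0; O atoms: 6.
Lipinski HBA = 0 + 6 = 6.

6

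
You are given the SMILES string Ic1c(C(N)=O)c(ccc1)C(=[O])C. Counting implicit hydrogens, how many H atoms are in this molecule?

Walk through each heavy atom and fill implicit hydrogens from standard valence (C 4, N 3, O 2, S 2, halogen 1); for lowercase aromatic atoms, an aromatic c carries 1 H when it has two neighbours and 0 H with three, and aromatic n carries 0 H:
  atom 1: I (halogen, monovalent) → 0 H
  atom 2: aromatic c, 3 neighbours → 0 H
  atom 3: aromatic c, 3 neighbours → 0 H
  atom 4: C, bond orders sum to 4 (valence 4) → 0 H
  atom 5: N, bond orders sum to 1 (valence 3) → 2 H
  atom 6: O, bond orders sum to 2 (valence 2) → 0 H
  atom 7: aromatic c, 3 neighbours → 0 H
  atom 8: aromatic c, 2 neighbours → 1 H
  atom 9: aromatic c, 2 neighbours → 1 H
  atom 10: aromatic c, 2 neighbours → 1 H
  atom 11: C, bond orders sum to 4 (valence 4) → 0 H
  atom 12: O with explicit H count 0
  atom 13: C, bond orders sum to 1 (valence 4) → 3 H
Total hydrogens: 8.

8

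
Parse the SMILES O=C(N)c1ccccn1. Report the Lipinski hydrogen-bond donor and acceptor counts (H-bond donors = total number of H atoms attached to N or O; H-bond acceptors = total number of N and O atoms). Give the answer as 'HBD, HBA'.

2, 3

Donors: find every N or O and count the H atoms it carries.
  atom 1 (O): bond orders sum to 2 → 0 H
  atom 3 (N): bond orders sum to 1 → 2 H
  atom 9 (N): bond orders sum to 3 → 0 H
Lipinski HBD = 2.
Acceptors: N atoms = 2, O atoms = 1 → HBA = 3.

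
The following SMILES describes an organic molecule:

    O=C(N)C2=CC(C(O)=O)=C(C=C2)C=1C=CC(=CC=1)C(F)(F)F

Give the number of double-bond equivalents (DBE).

Molecular formula: C15H10F3NO3.
DoU = (2C + 2 + N − H − X) / 2, where X is the halogen count and O/S are ignored.
    = (2·15 + 2 + 1 − 10 − 3) / 2 = 20 / 2 = 10.

10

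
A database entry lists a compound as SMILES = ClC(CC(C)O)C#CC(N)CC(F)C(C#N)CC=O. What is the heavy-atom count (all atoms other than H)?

Every atom symbol written in the SMILES (organic subset) is one heavy atom; implicit H are not written.
Heavy atoms by element → C:13, Cl:1, F:1, N:2, O:2.
Total: 19.

19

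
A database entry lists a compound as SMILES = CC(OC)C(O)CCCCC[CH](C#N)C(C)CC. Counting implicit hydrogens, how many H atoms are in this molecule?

Walk through each heavy atom and fill implicit hydrogens from standard valence (C 4, N 3, O 2, S 2, halogen 1):
  atom 1: C, bond orders sum to 1 (valence 4) → 3 H
  atom 2: C, bond orders sum to 3 (valence 4) → 1 H
  atom 3: O, bond orders sum to 2 (valence 2) → 0 H
  atom 4: C, bond orders sum to 1 (valence 4) → 3 H
  atom 5: C, bond orders sum to 3 (valence 4) → 1 H
  atom 6: O, bond orders sum to 1 (valence 2) → 1 H
  atom 7: C, bond orders sum to 2 (valence 4) → 2 H
  atom 8: C, bond orders sum to 2 (valence 4) → 2 H
  atom 9: C, bond orders sum to 2 (valence 4) → 2 H
  atom 10: C, bond orders sum to 2 (valence 4) → 2 H
  atom 11: C, bond orders sum to 2 (valence 4) → 2 H
  atom 12: C with explicit H count 1
  atom 13: C, bond orders sum to 4 (valence 4) → 0 H
  atom 14: N, bond orders sum to 3 (valence 3) → 0 H
  atom 15: C, bond orders sum to 3 (valence 4) → 1 H
  atom 16: C, bond orders sum to 1 (valence 4) → 3 H
  atom 17: C, bond orders sum to 2 (valence 4) → 2 H
  atom 18: C, bond orders sum to 1 (valence 4) → 3 H
Total hydrogens: 29.

29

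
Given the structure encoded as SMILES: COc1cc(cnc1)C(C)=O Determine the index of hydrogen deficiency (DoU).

5

Molecular formula: C8H9NO2.
DoU = (2C + 2 + N − H − X) / 2, where X is the halogen count and O/S are ignored.
    = (2·8 + 2 + 1 − 9 − 0) / 2 = 10 / 2 = 5.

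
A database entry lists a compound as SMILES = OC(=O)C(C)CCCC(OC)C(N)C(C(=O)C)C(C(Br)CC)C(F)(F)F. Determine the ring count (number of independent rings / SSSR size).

0

In SMILES, each pair of matching ring-closure digits denotes one ring-closing bond; the number of such bonds equals the number of independent rings.
Ring-closure bonds here: 0.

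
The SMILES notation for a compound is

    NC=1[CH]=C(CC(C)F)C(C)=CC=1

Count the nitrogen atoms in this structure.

Scan the SMILES for N atoms (remember two-letter symbols like Cl and Br are single atoms).
Nitrogen count: 1.

1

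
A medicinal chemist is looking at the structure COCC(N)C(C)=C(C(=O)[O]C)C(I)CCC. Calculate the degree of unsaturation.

Molecular formula: C12H22INO3.
DoU = (2C + 2 + N − H − X) / 2, where X is the halogen count and O/S are ignored.
    = (2·12 + 2 + 1 − 22 − 1) / 2 = 4 / 2 = 2.

2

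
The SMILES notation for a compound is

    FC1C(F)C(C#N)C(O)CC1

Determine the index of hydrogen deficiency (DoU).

Degree of unsaturation = (number of rings) + (number of π bonds).
Ring closures in the SMILES: 1.
π bonds: 1 triple bond (each 2 DoU) → 2 DoU from unsaturation.
Total DoU = 1 + 2 = 3.

3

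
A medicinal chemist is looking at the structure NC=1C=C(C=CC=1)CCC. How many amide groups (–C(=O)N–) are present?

Scan the SMILES for the amide motif — none present.
Groups that are present: 1 primary amine.

0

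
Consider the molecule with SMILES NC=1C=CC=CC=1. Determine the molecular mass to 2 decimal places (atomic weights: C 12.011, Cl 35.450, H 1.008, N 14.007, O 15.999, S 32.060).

93.13 g/mol

First, the molecular formula is C6H7N (counting implicit H from valence).
  C: 6 × 12.011 = 72.066
  H: 7 × 1.008 = 7.056
  N: 1 × 14.007 = 14.007
Sum: 6×12.011 + 7×1.008 + 1×14.007 = 93.129 → 93.13 g/mol.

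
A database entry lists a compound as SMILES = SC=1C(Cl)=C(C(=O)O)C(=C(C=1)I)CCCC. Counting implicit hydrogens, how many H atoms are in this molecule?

12

Walk through each heavy atom and fill implicit hydrogens from standard valence (C 4, N 3, O 2, S 2, halogen 1):
  atom 1: S, bond orders sum to 1 (valence 2) → 1 H
  atom 2: C, bond orders sum to 4 (valence 4) → 0 H
  atom 3: C, bond orders sum to 4 (valence 4) → 0 H
  atom 4: Cl (halogen, monovalent) → 0 H
  atom 5: C, bond orders sum to 4 (valence 4) → 0 H
  atom 6: C, bond orders sum to 4 (valence 4) → 0 H
  atom 7: O, bond orders sum to 2 (valence 2) → 0 H
  atom 8: O, bond orders sum to 1 (valence 2) → 1 H
  atom 9: C, bond orders sum to 4 (valence 4) → 0 H
  atom 10: C, bond orders sum to 4 (valence 4) → 0 H
  atom 11: C, bond orders sum to 3 (valence 4) → 1 H
  atom 12: I (halogen, monovalent) → 0 H
  atom 13: C, bond orders sum to 2 (valence 4) → 2 H
  atom 14: C, bond orders sum to 2 (valence 4) → 2 H
  atom 15: C, bond orders sum to 2 (valence 4) → 2 H
  atom 16: C, bond orders sum to 1 (valence 4) → 3 H
Total hydrogens: 12.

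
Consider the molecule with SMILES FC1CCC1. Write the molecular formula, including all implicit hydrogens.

Walk through each heavy atom and fill implicit hydrogens from standard valence (C 4, N 3, O 2, S 2, halogen 1):
  atom 1: F (halogen, monovalent) → 0 H
  atom 2: C, bond orders sum to 3 (valence 4) → 1 H
  atom 3: C, bond orders sum to 2 (valence 4) → 2 H
  atom 4: C, bond orders sum to 2 (valence 4) → 2 H
  atom 5: C, bond orders sum to 2 (valence 4) → 2 H
Totals → C:4, H:7, F:1.

C4H7F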